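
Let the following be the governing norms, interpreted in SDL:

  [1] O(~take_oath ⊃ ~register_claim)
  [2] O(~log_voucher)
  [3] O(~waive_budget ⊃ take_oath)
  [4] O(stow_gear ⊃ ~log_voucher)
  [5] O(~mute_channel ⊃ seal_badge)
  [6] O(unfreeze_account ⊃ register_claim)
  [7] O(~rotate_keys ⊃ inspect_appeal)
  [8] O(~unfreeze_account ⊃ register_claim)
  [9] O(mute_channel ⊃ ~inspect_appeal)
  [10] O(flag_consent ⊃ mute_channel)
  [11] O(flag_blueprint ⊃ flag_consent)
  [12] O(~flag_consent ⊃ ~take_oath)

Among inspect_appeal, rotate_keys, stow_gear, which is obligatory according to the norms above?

Premises 8 and 6 cover both cases: O(~unfreeze_account ⊃ register_claim) and O(unfreeze_account ⊃ register_claim). Since ~unfreeze_account ∨ unfreeze_account is a tautology, O(register_claim) follows.
Premise 1 is O(~take_oath ⊃ ~register_claim); contrapositively O(register_claim ⊃ take_oath). Since O(register_claim) holds, K gives O(take_oath).
Premise 12 is O(~flag_consent ⊃ ~take_oath); contrapositively O(take_oath ⊃ flag_consent). Since O(take_oath) holds, K gives O(flag_consent).
Applying K to premise 10 (O(flag_consent ⊃ mute_channel)) and O(flag_consent) yields O(mute_channel).
From O(mute_channel) and premise 9, O(mute_channel ⊃ ~inspect_appeal), we obtain O(~inspect_appeal).
The contrapositive of premise 7 (O(~rotate_keys ⊃ inspect_appeal)) is O(~inspect_appeal ⊃ rotate_keys), and O(~inspect_appeal) is already established, so O(rotate_keys).
So O(rotate_keys) holds — rotate_keys is obligatory. None of the other listed options is made obligatory by any chain of premises.

rotate_keys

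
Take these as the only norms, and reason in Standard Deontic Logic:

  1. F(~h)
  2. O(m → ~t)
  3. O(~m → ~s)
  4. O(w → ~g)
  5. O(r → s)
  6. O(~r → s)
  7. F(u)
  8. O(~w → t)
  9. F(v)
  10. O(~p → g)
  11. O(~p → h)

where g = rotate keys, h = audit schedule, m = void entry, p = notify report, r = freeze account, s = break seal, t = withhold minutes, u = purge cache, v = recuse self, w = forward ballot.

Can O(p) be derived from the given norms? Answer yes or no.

Premises 5 and 6 cover both cases: O(r → s) and O(~r → s). Since r ∨ ~r is a tautology, O(s) follows.
Premise 3, O(~m → ~s), contraposes to O(s → m); with O(s) we get O(m).
From O(m) and premise 2, O(m → ~t), we obtain O(~t).
Premise 8 is O(~w → t); contrapositively O(~t → w). Since O(~t) holds, K gives O(w).
Premise 4 is O(w → ~g); since O(w), deontic closure gives O(~g).
Premise 10 is O(~p → g); contrapositively O(~g → p). Since O(~g) holds, K gives O(p).
Premises 1, 7, 9, 11 do not contribute to this derivation.
So O(p) follows.

Yes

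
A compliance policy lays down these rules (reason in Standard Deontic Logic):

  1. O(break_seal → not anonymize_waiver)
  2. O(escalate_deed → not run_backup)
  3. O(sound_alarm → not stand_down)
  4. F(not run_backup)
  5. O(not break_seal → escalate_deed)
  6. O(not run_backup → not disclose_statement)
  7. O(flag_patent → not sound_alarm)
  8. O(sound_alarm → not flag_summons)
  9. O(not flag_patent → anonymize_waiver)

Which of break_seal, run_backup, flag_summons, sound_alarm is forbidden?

sound_alarm

F(not run_backup) at premise 4 means O(run_backup).
The contrapositive of premise 2 (O(escalate_deed → not run_backup)) is O(run_backup → not escalate_deed), and O(run_backup) is already established, so O(not escalate_deed).
Premise 5 is O(not break_seal → escalate_deed); contrapositively O(not escalate_deed → break_seal). Since O(not escalate_deed) holds, K gives O(break_seal).
Premise 1 is O(break_seal → not anonymize_waiver); since O(break_seal), deontic closure gives O(not anonymize_waiver).
Premise 9 is O(not flag_patent → anonymize_waiver); contrapositively O(not anonymize_waiver → flag_patent). Since O(not anonymize_waiver) holds, K gives O(flag_patent).
Premise 7 is O(flag_patent → not sound_alarm); since O(flag_patent), deontic closure gives O(not sound_alarm).
So O(not sound_alarm) holds, i.e. sound_alarm is forbidden. None of the other listed options is forbidden under the premises.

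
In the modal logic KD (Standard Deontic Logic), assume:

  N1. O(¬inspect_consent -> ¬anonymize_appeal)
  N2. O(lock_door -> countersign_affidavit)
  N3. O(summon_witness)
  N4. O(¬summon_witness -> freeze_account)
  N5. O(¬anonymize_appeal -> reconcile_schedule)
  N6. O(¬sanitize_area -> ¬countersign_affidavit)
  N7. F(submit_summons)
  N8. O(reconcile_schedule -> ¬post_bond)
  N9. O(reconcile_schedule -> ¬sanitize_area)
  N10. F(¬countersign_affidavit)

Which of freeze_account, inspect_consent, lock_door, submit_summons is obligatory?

inspect_consent

Premise 10 is F(¬countersign_affidavit), i.e. O(countersign_affidavit).
Premise 6 is O(¬sanitize_area -> ¬countersign_affidavit); contrapositively O(countersign_affidavit -> sanitize_area). Since O(countersign_affidavit) holds, K gives O(sanitize_area).
Premise 9, O(reconcile_schedule -> ¬sanitize_area), contraposes to O(sanitize_area -> ¬reconcile_schedule); with O(sanitize_area) we get O(¬reconcile_schedule).
Premise 5, O(¬anonymize_appeal -> reconcile_schedule), contraposes to O(¬reconcile_schedule -> anonymize_appeal); with O(¬reconcile_schedule) we get O(anonymize_appeal).
Premise 1 is O(¬inspect_consent -> ¬anonymize_appeal); contrapositively O(anonymize_appeal -> inspect_consent). Since O(anonymize_appeal) holds, K gives O(inspect_consent).
So O(inspect_consent) holds — inspect_consent is obligatory. None of the other listed options is made obligatory by any chain of premises.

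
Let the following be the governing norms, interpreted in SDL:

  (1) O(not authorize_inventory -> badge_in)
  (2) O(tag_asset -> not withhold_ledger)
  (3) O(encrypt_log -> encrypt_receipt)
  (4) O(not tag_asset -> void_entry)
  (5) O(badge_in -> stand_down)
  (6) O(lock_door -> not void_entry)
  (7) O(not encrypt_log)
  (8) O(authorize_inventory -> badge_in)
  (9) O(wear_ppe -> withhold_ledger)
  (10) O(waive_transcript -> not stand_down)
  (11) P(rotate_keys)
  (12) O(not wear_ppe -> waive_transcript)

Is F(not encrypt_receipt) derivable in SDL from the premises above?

Premise 3 is O(encrypt_log -> encrypt_receipt), but O(encrypt_log) is not derivable from the premises, so it does not yield O(encrypt_receipt).
No other premise forces O(encrypt_receipt). An ideal world satisfying every premise can still have not encrypt_receipt true, so F(not encrypt_receipt) is not derivable.

No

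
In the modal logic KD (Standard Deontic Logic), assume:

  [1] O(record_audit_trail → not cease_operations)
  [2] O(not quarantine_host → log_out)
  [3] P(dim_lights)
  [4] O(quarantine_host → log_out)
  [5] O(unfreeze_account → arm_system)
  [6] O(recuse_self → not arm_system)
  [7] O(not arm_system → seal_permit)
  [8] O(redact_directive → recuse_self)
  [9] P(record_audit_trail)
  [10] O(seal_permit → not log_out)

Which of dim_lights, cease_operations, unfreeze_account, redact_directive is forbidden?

redact_directive

By case analysis on quarantine_host: premise 4 gives O(quarantine_host → log_out) and premise 2 gives O(not quarantine_host → log_out), so O(log_out) either way.
Premise 10 is O(seal_permit → not log_out); contrapositively O(log_out → not seal_permit). Since O(log_out) holds, K gives O(not seal_permit).
Premise 7, O(not arm_system → seal_permit), contraposes to O(not seal_permit → arm_system); with O(not seal_permit) we get O(arm_system).
Premise 6 is O(recuse_self → not arm_system); contrapositively O(arm_system → not recuse_self). Since O(arm_system) holds, K gives O(not recuse_self).
Premise 8 is O(redact_directive → recuse_self); contrapositively O(not recuse_self → not redact_directive). Since O(not recuse_self) holds, K gives O(not redact_directive).
So O(not redact_directive) holds, i.e. redact_directive is forbidden. None of the other listed options is forbidden under the premises.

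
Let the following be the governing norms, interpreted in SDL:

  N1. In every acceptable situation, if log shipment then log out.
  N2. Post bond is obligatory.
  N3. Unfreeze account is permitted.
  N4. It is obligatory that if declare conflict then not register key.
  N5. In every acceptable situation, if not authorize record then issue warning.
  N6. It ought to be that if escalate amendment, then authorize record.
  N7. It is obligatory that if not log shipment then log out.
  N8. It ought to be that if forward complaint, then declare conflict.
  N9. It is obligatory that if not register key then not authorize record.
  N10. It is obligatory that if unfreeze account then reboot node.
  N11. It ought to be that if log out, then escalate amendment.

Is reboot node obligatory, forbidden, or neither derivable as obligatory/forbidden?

Premise 10 is O(unfreeze_account → reboot_node), but O(unfreeze_account) is not derivable from the premises (the permission P(unfreeze_account) asserts only ¬O(¬unfreeze_account), not O(unfreeze_account)), so it does not yield O(reboot_node).
No premise or chain of K-axiom applications forces O(reboot_node), and none forces O(¬reboot_node). So reboot_node is neither obligatory nor forbidden under these norms.

Neither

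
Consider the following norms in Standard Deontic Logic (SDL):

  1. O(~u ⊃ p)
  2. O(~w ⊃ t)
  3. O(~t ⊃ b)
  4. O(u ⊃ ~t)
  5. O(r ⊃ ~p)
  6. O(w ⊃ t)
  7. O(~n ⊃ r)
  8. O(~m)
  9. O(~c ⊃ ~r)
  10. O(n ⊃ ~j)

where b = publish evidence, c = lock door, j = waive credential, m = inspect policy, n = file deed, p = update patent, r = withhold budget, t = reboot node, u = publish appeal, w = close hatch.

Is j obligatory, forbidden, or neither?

By case analysis on ~w: premise 2 gives O(~w ⊃ t) and premise 6 gives O(w ⊃ t), so O(t) either way.
The contrapositive of premise 4 (O(u ⊃ ~t)) is O(t ⊃ ~u), and O(t) is already established, so O(~u).
From O(~u) and premise 1, O(~u ⊃ p), we obtain O(p).
Premise 5, O(r ⊃ ~p), contraposes to O(p ⊃ ~r); with O(p) we get O(~r).
Premise 7 is O(~n ⊃ r); contrapositively O(~r ⊃ n). Since O(~r) holds, K gives O(n).
Premise 10 is O(n ⊃ ~j); since O(n), deontic closure gives O(~j).
Premises 3, 8, 9 do not contribute to this derivation.
Thus O(~j), which is F(j): j is forbidden.

Forbidden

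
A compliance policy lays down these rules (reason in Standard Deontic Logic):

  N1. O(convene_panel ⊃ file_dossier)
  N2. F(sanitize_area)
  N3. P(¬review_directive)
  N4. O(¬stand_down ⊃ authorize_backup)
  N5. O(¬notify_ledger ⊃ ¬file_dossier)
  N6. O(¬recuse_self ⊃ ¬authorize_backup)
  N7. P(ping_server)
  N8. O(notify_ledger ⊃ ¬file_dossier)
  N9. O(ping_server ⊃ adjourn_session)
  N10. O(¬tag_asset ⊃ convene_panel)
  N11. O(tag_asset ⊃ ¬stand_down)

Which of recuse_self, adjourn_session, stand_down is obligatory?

Premises 5 and 8 are O(¬notify_ledger ⊃ ¬file_dossier) and O(notify_ledger ⊃ ¬file_dossier); every ideal world satisfies ¬notify_ledger or notify_ledger, so in either case ¬file_dossier holds — hence O(¬file_dossier).
The contrapositive of premise 1 (O(convene_panel ⊃ file_dossier)) is O(¬file_dossier ⊃ ¬convene_panel), and O(¬file_dossier) is already established, so O(¬convene_panel).
Premise 10 is O(¬tag_asset ⊃ convene_panel); contrapositively O(¬convene_panel ⊃ tag_asset). Since O(¬convene_panel) holds, K gives O(tag_asset).
Applying K to premise 11 (O(tag_asset ⊃ ¬stand_down)) and O(tag_asset) yields O(¬stand_down).
With premise 4, O(¬stand_down ⊃ authorize_backup), the K-axiom yields O(authorize_backup).
Premise 6 is O(¬recuse_self ⊃ ¬authorize_backup); contrapositively O(authorize_backup ⊃ recuse_self). Since O(authorize_backup) holds, K gives O(recuse_self).
So O(recuse_self) holds — recuse_self is obligatory. None of the other listed options is made obligatory by any chain of premises.

recuse_self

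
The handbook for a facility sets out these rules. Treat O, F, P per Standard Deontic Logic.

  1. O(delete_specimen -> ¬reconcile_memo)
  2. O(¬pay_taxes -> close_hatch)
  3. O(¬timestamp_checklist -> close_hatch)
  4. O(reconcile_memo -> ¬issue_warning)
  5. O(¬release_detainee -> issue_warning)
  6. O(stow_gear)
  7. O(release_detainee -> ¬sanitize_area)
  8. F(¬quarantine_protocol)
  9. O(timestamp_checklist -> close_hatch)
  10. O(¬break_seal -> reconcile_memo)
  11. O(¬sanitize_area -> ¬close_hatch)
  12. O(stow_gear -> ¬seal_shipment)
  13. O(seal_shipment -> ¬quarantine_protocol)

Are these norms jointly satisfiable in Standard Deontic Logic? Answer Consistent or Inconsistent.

Consistent

Premise 13 is O(seal_shipment -> ¬quarantine_protocol), but O(seal_shipment) is not derivable from the premises, so it does not yield O(¬quarantine_protocol).
So O(¬quarantine_protocol) is not derivable, and the apparent clash with O(quarantine_protocol) does not arise.
A world satisfying every obligation exists (e.g. break_seal=true, close_hatch=true, delete_specimen=false, issue_warning=true, pay_taxes=false, quarantine_protocol=true, reconcile_memo=false, release_detainee=false, sanitize_area=true, seal_shipment=false, stow_gear=true, timestamp_checklist=false); no atom is both obligatory and forbidden, so the set is consistent.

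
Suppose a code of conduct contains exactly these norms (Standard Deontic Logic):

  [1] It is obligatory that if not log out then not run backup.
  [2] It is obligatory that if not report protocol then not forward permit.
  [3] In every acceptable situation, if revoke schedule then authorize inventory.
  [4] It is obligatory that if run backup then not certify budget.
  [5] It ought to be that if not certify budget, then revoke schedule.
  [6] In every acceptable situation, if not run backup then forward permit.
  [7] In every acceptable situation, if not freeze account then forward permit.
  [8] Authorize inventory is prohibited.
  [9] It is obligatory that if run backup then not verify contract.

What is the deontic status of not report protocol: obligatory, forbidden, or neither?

Premise 8 is F(authorize_inventory), i.e. O(¬authorize_inventory).
The contrapositive of premise 3 (O(revoke_schedule → authorize_inventory)) is O(¬authorize_inventory → ¬revoke_schedule), and O(¬authorize_inventory) is already established, so O(¬revoke_schedule).
Premise 5, O(¬certify_budget → revoke_schedule), contraposes to O(¬revoke_schedule → certify_budget); with O(¬revoke_schedule) we get O(certify_budget).
Premise 4 is O(run_backup → ¬certify_budget); contrapositively O(certify_budget → ¬run_backup). Since O(certify_budget) holds, K gives O(¬run_backup).
Premise 6 is O(¬run_backup → forward_permit); since O(¬run_backup), deontic closure gives O(forward_permit).
The contrapositive of premise 2 (O(¬report_protocol → ¬forward_permit)) is O(forward_permit → report_protocol), and O(forward_permit) is already established, so O(report_protocol).
Premises 1, 7, 9 do not contribute to this derivation.
Thus O(report_protocol), which is F(¬report_protocol): ¬report_protocol is forbidden.

Forbidden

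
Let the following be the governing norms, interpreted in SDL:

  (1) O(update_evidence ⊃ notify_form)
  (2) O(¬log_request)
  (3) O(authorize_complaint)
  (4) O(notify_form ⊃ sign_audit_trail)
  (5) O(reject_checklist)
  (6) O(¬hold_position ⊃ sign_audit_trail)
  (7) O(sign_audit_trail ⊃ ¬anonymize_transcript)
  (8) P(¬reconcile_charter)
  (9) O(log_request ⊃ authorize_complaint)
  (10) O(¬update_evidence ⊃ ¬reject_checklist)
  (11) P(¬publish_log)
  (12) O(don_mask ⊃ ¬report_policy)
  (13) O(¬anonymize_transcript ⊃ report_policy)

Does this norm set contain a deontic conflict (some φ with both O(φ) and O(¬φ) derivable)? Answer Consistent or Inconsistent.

Consistent

Premise 9 is O(log_request ⊃ authorize_complaint); even if O(authorize_complaint) held, inferring O(log_request) would be affirming the consequent — invalid.
So O(log_request) is not derivable, and the apparent clash with O(¬log_request) does not arise.
A world satisfying every obligation exists (e.g. anonymize_transcript=false, authorize_complaint=true, don_mask=false, hold_position=false, log_request=false, notify_form=true, publish_log=false, reconcile_charter=false, reject_checklist=true, report_policy=true, sign_audit_trail=true, update_evidence=true); no atom is both obligatory and forbidden, so the set is consistent.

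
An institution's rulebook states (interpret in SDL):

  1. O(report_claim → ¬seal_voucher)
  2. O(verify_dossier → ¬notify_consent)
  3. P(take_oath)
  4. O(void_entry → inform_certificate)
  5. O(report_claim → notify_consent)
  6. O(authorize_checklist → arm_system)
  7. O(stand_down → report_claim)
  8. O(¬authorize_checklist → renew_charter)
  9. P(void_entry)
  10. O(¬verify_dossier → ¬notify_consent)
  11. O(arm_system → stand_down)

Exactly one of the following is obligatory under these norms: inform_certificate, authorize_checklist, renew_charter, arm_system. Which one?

renew_charter

Premises 10 and 2 cover both cases: O(¬verify_dossier → ¬notify_consent) and O(verify_dossier → ¬notify_consent). Since ¬verify_dossier ∨ verify_dossier is a tautology, O(¬notify_consent) follows.
Premise 5 is O(report_claim → notify_consent); contrapositively O(¬notify_consent → ¬report_claim). Since O(¬notify_consent) holds, K gives O(¬report_claim).
The contrapositive of premise 7 (O(stand_down → report_claim)) is O(¬report_claim → ¬stand_down), and O(¬report_claim) is already established, so O(¬stand_down).
Premise 11, O(arm_system → stand_down), contraposes to O(¬stand_down → ¬arm_system); with O(¬stand_down) we get O(¬arm_system).
Premise 6, O(authorize_checklist → arm_system), contraposes to O(¬arm_system → ¬authorize_checklist); with O(¬arm_system) we get O(¬authorize_checklist).
From O(¬authorize_checklist) and premise 8, O(¬authorize_checklist → renew_charter), we obtain O(renew_charter).
So O(renew_charter) holds — renew_charter is obligatory. None of the other listed options is made obligatory by any chain of premises.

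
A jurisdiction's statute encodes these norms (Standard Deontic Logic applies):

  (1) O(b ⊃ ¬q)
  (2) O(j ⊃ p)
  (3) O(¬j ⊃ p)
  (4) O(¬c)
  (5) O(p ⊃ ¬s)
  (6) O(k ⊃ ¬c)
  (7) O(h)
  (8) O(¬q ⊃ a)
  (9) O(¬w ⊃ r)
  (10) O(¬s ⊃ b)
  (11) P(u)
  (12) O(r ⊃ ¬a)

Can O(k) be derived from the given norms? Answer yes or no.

No

Premise 6 is O(k ⊃ ¬c); even if O(¬c) held, inferring O(k) would be affirming the consequent — invalid.
No other premise forces O(k). An ideal world satisfying every premise can still have k false, so O(k) is not derivable.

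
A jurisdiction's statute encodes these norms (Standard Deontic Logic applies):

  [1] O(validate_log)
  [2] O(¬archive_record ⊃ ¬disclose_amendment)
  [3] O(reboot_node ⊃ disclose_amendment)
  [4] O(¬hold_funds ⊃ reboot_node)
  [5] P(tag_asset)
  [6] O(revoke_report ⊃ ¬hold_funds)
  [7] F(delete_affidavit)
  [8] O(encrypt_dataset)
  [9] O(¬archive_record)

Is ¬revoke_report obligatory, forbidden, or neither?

From premise 9 we have O(¬archive_record).
With premise 2, O(¬archive_record ⊃ ¬disclose_amendment), the K-axiom yields O(¬disclose_amendment).
Premise 3, O(reboot_node ⊃ disclose_amendment), contraposes to O(¬disclose_amendment ⊃ ¬reboot_node); with O(¬disclose_amendment) we get O(¬reboot_node).
Premise 4, O(¬hold_funds ⊃ reboot_node), contraposes to O(¬reboot_node ⊃ hold_funds); with O(¬reboot_node) we get O(hold_funds).
The contrapositive of premise 6 (O(revoke_report ⊃ ¬hold_funds)) is O(hold_funds ⊃ ¬revoke_report), and O(hold_funds) is already established, so O(¬revoke_report).
Premises 1, 5, 7, 8 do not contribute to this derivation.
Hence ¬revoke_report is obligatory.

Obligatory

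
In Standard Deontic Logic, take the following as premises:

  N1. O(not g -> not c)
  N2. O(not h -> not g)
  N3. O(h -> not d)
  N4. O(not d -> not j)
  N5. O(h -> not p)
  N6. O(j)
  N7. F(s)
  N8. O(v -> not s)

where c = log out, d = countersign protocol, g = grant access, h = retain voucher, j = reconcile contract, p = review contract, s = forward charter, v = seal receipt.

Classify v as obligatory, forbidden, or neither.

Neither

Premise 8 is O(v -> not s); even if O(not s) held, inferring O(v) would be affirming the consequent — invalid.
No premise or chain of K-axiom applications forces O(v), and none forces O(not v). So v is neither obligatory nor forbidden under these norms.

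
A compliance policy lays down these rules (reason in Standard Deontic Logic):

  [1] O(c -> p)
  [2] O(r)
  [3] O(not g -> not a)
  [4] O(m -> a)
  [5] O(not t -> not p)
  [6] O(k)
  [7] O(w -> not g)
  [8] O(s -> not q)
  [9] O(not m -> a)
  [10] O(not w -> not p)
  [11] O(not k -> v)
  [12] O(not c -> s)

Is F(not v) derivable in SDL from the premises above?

No

Premise 11 is O(not k -> v), but O(not k) is not derivable from the premises, so it does not yield O(v).
No other premise forces O(v). An ideal world satisfying every premise can still have not v true, so F(not v) is not derivable.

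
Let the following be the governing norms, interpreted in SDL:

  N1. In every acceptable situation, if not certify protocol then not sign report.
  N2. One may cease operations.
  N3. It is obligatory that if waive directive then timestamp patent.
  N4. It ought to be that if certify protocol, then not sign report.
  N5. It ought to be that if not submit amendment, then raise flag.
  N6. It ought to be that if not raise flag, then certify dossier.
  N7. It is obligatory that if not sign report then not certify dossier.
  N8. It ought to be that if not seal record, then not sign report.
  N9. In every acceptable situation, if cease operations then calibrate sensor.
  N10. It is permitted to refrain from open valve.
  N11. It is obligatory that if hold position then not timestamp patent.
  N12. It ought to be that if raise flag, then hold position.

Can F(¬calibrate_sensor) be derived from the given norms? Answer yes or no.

Premise 9 is O(cease_operations → calibrate_sensor), but O(cease_operations) is not derivable from the premises (the permission P(cease_operations) asserts only ¬O(¬cease_operations), not O(cease_operations)), so it does not yield O(calibrate_sensor).
No other premise forces O(calibrate_sensor). An ideal world satisfying every premise can still have ¬calibrate_sensor true, so F(¬calibrate_sensor) is not derivable.

No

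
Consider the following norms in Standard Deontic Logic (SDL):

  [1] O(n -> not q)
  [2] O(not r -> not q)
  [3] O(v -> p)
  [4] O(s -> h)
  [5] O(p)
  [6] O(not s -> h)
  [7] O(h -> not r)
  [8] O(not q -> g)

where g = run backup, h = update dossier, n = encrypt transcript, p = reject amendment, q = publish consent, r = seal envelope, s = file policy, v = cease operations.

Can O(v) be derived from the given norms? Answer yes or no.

Premise 3 is O(v -> p); even if O(p) held, inferring O(v) would be affirming the consequent — invalid.
No other premise forces O(v). An ideal world satisfying every premise can still have v false, so O(v) is not derivable.

No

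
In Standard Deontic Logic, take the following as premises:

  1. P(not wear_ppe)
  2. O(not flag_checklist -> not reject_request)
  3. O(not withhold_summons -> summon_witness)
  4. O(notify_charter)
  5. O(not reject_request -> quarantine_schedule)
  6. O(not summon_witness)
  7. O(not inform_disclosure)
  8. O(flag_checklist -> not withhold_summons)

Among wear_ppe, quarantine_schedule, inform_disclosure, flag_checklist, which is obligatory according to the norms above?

Premise 6 gives O(not summon_witness).
Premise 3 is O(not withhold_summons -> summon_witness); contrapositively O(not summon_witness -> withhold_summons). Since O(not summon_witness) holds, K gives O(withhold_summons).
Premise 8 is O(flag_checklist -> not withhold_summons); contrapositively O(withhold_summons -> not flag_checklist). Since O(withhold_summons) holds, K gives O(not flag_checklist).
With premise 2, O(not flag_checklist -> not reject_request), the K-axiom yields O(not reject_request).
Premise 5 is O(not reject_request -> quarantine_schedule); since O(not reject_request), deontic closure gives O(quarantine_schedule).
So O(quarantine_schedule) holds — quarantine_schedule is obligatory. None of the other listed options is made obligatory by any chain of premises.

quarantine_schedule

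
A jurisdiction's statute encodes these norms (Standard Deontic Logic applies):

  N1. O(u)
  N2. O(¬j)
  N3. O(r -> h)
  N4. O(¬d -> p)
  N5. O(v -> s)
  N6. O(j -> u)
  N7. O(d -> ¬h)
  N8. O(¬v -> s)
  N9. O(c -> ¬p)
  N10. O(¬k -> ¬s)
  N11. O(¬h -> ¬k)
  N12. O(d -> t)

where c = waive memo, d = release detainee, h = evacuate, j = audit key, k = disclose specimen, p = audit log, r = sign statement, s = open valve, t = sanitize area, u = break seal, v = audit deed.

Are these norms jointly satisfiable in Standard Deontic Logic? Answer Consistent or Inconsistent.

Premise 6 is O(j -> u); even if O(u) held, inferring O(j) would be affirming the consequent — invalid.
So O(j) is not derivable, and the apparent clash with O(¬j) does not arise.
A world satisfying every obligation exists (e.g. c=false, d=false, h=true, j=false, k=true, p=true, r=false, s=true, t=false, u=true, v=false); no atom is both obligatory and forbidden, so the set is consistent.

Consistent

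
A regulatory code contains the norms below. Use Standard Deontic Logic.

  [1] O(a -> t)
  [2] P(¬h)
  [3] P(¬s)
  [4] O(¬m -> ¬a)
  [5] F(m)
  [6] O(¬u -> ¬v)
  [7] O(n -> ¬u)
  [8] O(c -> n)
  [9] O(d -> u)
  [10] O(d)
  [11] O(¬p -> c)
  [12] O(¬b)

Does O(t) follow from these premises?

Premise 1 is O(a -> t), but O(a) is not derivable from the premises, so it does not yield O(t).
No other premise forces O(t). An ideal world satisfying every premise can still have t false, so O(t) is not derivable.

No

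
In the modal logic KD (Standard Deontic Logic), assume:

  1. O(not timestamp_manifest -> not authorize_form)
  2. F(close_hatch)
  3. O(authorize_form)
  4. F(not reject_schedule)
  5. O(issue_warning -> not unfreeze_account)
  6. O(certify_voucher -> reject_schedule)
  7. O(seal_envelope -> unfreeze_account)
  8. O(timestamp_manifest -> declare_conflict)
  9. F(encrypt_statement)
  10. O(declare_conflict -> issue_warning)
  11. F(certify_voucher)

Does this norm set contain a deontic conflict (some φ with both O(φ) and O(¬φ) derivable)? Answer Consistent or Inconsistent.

Premise 6 is O(certify_voucher -> reject_schedule); even if O(reject_schedule) held, inferring O(certify_voucher) would be affirming the consequent — invalid.
So O(certify_voucher) is not derivable, and the apparent clash with O(not certify_voucher) does not arise.
A world satisfying every obligation exists (e.g. authorize_form=true, certify_voucher=false, close_hatch=false, declare_conflict=true, encrypt_statement=false, issue_warning=true, reject_schedule=true, seal_envelope=false, timestamp_manifest=true, unfreeze_account=false); no atom is both obligatory and forbidden, so the set is consistent.

Consistent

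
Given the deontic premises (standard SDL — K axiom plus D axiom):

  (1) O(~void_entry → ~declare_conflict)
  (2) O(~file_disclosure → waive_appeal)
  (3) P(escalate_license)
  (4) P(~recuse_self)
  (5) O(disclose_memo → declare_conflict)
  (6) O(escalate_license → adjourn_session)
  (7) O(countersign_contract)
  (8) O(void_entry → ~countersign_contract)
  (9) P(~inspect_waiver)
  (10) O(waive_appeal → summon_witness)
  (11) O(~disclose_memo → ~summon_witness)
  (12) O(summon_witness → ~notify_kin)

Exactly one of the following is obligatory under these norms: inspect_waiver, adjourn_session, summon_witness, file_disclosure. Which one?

file_disclosure

Premise 7 gives O(countersign_contract).
The contrapositive of premise 8 (O(void_entry → ~countersign_contract)) is O(countersign_contract → ~void_entry), and O(countersign_contract) is already established, so O(~void_entry).
Applying K to premise 1 (O(~void_entry → ~declare_conflict)) and O(~void_entry) yields O(~declare_conflict).
The contrapositive of premise 5 (O(disclose_memo → declare_conflict)) is O(~declare_conflict → ~disclose_memo), and O(~declare_conflict) is already established, so O(~disclose_memo).
With premise 11, O(~disclose_memo → ~summon_witness), the K-axiom yields O(~summon_witness).
Premise 10, O(waive_appeal → summon_witness), contraposes to O(~summon_witness → ~waive_appeal); with O(~summon_witness) we get O(~waive_appeal).
The contrapositive of premise 2 (O(~file_disclosure → waive_appeal)) is O(~waive_appeal → file_disclosure), and O(~waive_appeal) is already established, so O(file_disclosure).
So O(file_disclosure) holds — file_disclosure is obligatory. None of the other listed options is made obligatory by any chain of premises.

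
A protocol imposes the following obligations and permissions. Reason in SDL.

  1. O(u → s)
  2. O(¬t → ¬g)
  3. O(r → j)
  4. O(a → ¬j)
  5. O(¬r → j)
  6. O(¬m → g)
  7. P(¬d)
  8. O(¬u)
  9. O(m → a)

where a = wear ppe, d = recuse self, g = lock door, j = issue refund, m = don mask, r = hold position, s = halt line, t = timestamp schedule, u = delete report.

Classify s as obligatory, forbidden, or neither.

Neither

Premise 1 is O(u → s), but O(u) is not derivable from the premises, so it does not yield O(s).
No premise or chain of K-axiom applications forces O(s), and none forces O(¬s). So s is neither obligatory nor forbidden under these norms.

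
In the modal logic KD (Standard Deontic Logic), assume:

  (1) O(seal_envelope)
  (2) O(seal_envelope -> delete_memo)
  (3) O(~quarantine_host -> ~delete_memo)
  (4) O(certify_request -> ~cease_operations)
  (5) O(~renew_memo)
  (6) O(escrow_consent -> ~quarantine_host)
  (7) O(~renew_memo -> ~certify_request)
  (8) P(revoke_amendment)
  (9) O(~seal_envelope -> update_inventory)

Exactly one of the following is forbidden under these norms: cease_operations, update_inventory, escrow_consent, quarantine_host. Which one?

Premise 1 gives O(seal_envelope).
Premise 2 is O(seal_envelope -> delete_memo); since O(seal_envelope), deontic closure gives O(delete_memo).
Premise 3, O(~quarantine_host -> ~delete_memo), contraposes to O(delete_memo -> quarantine_host); with O(delete_memo) we get O(quarantine_host).
Premise 6 is O(escrow_consent -> ~quarantine_host); contrapositively O(quarantine_host -> ~escrow_consent). Since O(quarantine_host) holds, K gives O(~escrow_consent).
So O(~escrow_consent) holds, i.e. escrow_consent is forbidden. None of the other listed options is forbidden under the premises.

escrow_consent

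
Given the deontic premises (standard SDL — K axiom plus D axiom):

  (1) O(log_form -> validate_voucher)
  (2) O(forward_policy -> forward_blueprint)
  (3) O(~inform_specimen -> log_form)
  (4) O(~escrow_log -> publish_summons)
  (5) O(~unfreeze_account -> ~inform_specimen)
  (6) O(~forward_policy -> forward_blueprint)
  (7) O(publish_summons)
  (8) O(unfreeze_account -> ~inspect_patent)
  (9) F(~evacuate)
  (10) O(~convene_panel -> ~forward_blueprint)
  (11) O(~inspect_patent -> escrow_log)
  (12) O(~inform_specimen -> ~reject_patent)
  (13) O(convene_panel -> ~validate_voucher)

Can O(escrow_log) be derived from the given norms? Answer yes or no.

Premises 6 and 2 cover both cases: O(~forward_policy -> forward_blueprint) and O(forward_policy -> forward_blueprint). Since ~forward_policy ∨ forward_policy is a tautology, O(forward_blueprint) follows.
Premise 10, O(~convene_panel -> ~forward_blueprint), contraposes to O(forward_blueprint -> convene_panel); with O(forward_blueprint) we get O(convene_panel).
Premise 13 is O(convene_panel -> ~validate_voucher); since O(convene_panel), deontic closure gives O(~validate_voucher).
Premise 1, O(log_form -> validate_voucher), contraposes to O(~validate_voucher -> ~log_form); with O(~validate_voucher) we get O(~log_form).
Premise 3 is O(~inform_specimen -> log_form); contrapositively O(~log_form -> inform_specimen). Since O(~log_form) holds, K gives O(inform_specimen).
Premise 5, O(~unfreeze_account -> ~inform_specimen), contraposes to O(inform_specimen -> unfreeze_account); with O(inform_specimen) we get O(unfreeze_account).
From O(unfreeze_account) and premise 8, O(unfreeze_account -> ~inspect_patent), we obtain O(~inspect_patent).
Premise 11 is O(~inspect_patent -> escrow_log); since O(~inspect_patent), deontic closure gives O(escrow_log).
Premises 4, 7, 9, 12 do not contribute to this derivation.
So O(escrow_log) follows.

Yes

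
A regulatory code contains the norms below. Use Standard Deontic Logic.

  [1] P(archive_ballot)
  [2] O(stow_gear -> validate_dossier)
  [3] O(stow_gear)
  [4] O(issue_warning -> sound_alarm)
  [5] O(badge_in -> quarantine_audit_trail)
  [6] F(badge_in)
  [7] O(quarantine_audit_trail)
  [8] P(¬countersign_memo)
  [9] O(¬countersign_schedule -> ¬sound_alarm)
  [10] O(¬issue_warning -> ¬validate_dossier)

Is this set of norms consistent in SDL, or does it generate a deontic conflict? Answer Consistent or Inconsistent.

Premise 5 is O(badge_in -> quarantine_audit_trail); even if O(quarantine_audit_trail) held, inferring O(badge_in) would be affirming the consequent — invalid.
So O(badge_in) is not derivable, and the apparent clash with O(¬badge_in) does not arise.
A world satisfying every obligation exists (e.g. archive_ballot=false, badge_in=false, countersign_memo=false, countersign_schedule=true, issue_warning=true, quarantine_audit_trail=true, sound_alarm=true, stow_gear=true, validate_dossier=true); no atom is both obligatory and forbidden, so the set is consistent.

Consistent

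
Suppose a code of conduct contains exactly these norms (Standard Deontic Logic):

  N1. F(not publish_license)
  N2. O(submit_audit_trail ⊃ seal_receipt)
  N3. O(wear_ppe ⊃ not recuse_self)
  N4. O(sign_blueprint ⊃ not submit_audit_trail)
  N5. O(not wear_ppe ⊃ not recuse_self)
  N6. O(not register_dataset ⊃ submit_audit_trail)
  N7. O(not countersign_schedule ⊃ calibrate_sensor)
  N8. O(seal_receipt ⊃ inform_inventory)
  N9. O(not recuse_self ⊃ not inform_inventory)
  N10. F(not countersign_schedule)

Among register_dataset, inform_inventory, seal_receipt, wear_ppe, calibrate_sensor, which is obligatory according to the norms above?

register_dataset

Premises 5 and 3 are O(not wear_ppe ⊃ not recuse_self) and O(wear_ppe ⊃ not recuse_self); every ideal world satisfies not wear_ppe or wear_ppe, so in either case not recuse_self holds — hence O(not recuse_self).
Applying K to premise 9 (O(not recuse_self ⊃ not inform_inventory)) and O(not recuse_self) yields O(not inform_inventory).
The contrapositive of premise 8 (O(seal_receipt ⊃ inform_inventory)) is O(not inform_inventory ⊃ not seal_receipt), and O(not inform_inventory) is already established, so O(not seal_receipt).
Premise 2 is O(submit_audit_trail ⊃ seal_receipt); contrapositively O(not seal_receipt ⊃ not submit_audit_trail). Since O(not seal_receipt) holds, K gives O(not submit_audit_trail).
Premise 6 is O(not register_dataset ⊃ submit_audit_trail); contrapositively O(not submit_audit_trail ⊃ register_dataset). Since O(not submit_audit_trail) holds, K gives O(register_dataset).
So O(register_dataset) holds — register_dataset is obligatory. None of the other listed options is made obligatory by any chain of premises.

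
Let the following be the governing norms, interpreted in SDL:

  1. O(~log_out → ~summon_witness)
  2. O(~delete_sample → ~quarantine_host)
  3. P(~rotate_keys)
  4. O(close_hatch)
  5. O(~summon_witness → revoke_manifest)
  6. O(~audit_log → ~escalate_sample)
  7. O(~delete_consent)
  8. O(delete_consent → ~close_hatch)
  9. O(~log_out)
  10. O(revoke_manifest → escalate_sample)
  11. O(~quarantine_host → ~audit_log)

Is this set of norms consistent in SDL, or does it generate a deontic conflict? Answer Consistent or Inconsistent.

Premise 8 is O(delete_consent → ~close_hatch), but O(delete_consent) is not derivable from the premises, so it does not yield O(~close_hatch).
So O(~close_hatch) is not derivable, and the apparent clash with O(close_hatch) does not arise.
A world satisfying every obligation exists (e.g. audit_log=true, close_hatch=true, delete_consent=false, delete_sample=true, escalate_sample=true, log_out=false, quarantine_host=true, revoke_manifest=true, rotate_keys=false, summon_witness=false); no atom is both obligatory and forbidden, so the set is consistent.

Consistent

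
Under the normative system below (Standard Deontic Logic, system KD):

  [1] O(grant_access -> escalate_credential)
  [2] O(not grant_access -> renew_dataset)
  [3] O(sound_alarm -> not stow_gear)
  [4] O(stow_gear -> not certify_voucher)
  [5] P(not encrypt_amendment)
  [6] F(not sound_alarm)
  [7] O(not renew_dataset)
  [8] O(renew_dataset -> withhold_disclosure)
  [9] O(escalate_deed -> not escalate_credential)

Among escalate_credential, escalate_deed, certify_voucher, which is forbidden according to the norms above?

From premise 7 we have O(not renew_dataset).
Premise 2, O(not grant_access -> renew_dataset), contraposes to O(not renew_dataset -> grant_access); with O(not renew_dataset) we get O(grant_access).
From O(grant_access) and premise 1, O(grant_access -> escalate_credential), we obtain O(escalate_credential).
Premise 9, O(escalate_deed -> not escalate_credential), contraposes to O(escalate_credential -> not escalate_deed); with O(escalate_credential) we get O(not escalate_deed).
So O(not escalate_deed) holds, i.e. escalate_deed is forbidden. None of the other listed options is forbidden under the premises.

escalate_deed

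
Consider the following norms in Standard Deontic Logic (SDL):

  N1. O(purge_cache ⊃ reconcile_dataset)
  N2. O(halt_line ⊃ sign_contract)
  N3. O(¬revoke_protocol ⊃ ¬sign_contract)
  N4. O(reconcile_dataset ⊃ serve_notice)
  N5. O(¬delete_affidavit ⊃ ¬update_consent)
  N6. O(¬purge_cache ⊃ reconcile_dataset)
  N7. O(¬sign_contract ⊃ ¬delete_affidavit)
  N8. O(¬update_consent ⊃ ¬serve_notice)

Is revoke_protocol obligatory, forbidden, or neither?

Premises 6 and 1 cover both cases: O(¬purge_cache ⊃ reconcile_dataset) and O(purge_cache ⊃ reconcile_dataset). Since ¬purge_cache ∨ purge_cache is a tautology, O(reconcile_dataset) follows.
Applying K to premise 4 (O(reconcile_dataset ⊃ serve_notice)) and O(reconcile_dataset) yields O(serve_notice).
Premise 8, O(¬update_consent ⊃ ¬serve_notice), contraposes to O(serve_notice ⊃ update_consent); with O(serve_notice) we get O(update_consent).
Premise 5 is O(¬delete_affidavit ⊃ ¬update_consent); contrapositively O(update_consent ⊃ delete_affidavit). Since O(update_consent) holds, K gives O(delete_affidavit).
Premise 7 is O(¬sign_contract ⊃ ¬delete_affidavit); contrapositively O(delete_affidavit ⊃ sign_contract). Since O(delete_affidavit) holds, K gives O(sign_contract).
The contrapositive of premise 3 (O(¬revoke_protocol ⊃ ¬sign_contract)) is O(sign_contract ⊃ revoke_protocol), and O(sign_contract) is already established, so O(revoke_protocol).
Premise 2 does not contribute to this derivation.
Hence revoke_protocol is obligatory.

Obligatory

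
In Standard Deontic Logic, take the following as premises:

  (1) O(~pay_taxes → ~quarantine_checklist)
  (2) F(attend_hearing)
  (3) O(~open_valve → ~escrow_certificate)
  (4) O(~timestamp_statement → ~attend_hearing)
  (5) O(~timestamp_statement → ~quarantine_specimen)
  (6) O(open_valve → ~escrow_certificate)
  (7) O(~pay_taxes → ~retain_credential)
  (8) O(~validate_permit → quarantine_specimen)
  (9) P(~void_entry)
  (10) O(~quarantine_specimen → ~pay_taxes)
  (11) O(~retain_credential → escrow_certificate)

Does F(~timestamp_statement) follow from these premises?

Yes

Premises 6 and 3 cover both cases: O(open_valve → ~escrow_certificate) and O(~open_valve → ~escrow_certificate). Since open_valve ∨ ~open_valve is a tautology, O(~escrow_certificate) follows.
The contrapositive of premise 11 (O(~retain_credential → escrow_certificate)) is O(~escrow_certificate → retain_credential), and O(~escrow_certificate) is already established, so O(retain_credential).
Premise 7 is O(~pay_taxes → ~retain_credential); contrapositively O(retain_credential → pay_taxes). Since O(retain_credential) holds, K gives O(pay_taxes).
The contrapositive of premise 10 (O(~quarantine_specimen → ~pay_taxes)) is O(pay_taxes → quarantine_specimen), and O(pay_taxes) is already established, so O(quarantine_specimen).
Premise 5 is O(~timestamp_statement → ~quarantine_specimen); contrapositively O(quarantine_specimen → timestamp_statement). Since O(quarantine_specimen) holds, K gives O(timestamp_statement).
Premises 1, 2, 4, 8, 9 do not contribute to this derivation.
So O(timestamp_statement) holds, i.e. F(~timestamp_statement). The claim follows.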